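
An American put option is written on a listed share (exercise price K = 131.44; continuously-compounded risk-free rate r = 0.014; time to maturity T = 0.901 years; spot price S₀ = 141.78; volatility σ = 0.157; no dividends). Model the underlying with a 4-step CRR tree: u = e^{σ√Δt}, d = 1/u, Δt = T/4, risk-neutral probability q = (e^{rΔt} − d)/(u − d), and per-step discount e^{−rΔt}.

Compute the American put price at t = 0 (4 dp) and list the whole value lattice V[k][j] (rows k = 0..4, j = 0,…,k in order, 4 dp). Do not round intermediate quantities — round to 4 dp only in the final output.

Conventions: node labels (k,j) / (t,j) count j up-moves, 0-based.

Δt=0.22525, u=1.07736, d=0.92820, q=0.50255, disc=e^(-rΔt)=0.99685
k=4 terminal: V=max(K-S,0) → 26.2020 9.2899 0.0000 0.0000 0.0000
k=3: j=0 S=113.3792 intr=18.0608 cont=17.6470 V=18.0608[EX]; j=1 S=131.5995 intr=0.0000 cont=4.6067 V=4.6067[hold]; j=2 S=152.7480 intr=0.0000 cont=0.0000 V=0.0000[hold]; j=3 S=177.2951 intr=0.0000 cont=0.0000 V=0.0000[hold]
k=2: j=0 S=122.1501 intr=9.2899 cont=11.2638 V=11.2638[hold]; j=1 S=141.7800 intr=0.0000 cont=2.2843 V=2.2843[hold]; j=2 S=164.5645 intr=0.0000 cont=0.0000 V=0.0000[hold]
k=1: j=0 S=131.5995 intr=0.0000 cont=6.7299 V=6.7299[hold]; j=1 S=152.7480 intr=0.0000 cont=1.1328 V=1.1328[hold]
k=0: j=0 S=141.7800 intr=0.0000 cont=3.9047 V=3.9047[hold]

price = 3.9047
tree:
3.9047
6.7299 1.1328
11.2638 2.2843 0.0000
18.0608 4.6067 0.0000 0.0000
26.2020 9.2899 0.0000 0.0000 0.0000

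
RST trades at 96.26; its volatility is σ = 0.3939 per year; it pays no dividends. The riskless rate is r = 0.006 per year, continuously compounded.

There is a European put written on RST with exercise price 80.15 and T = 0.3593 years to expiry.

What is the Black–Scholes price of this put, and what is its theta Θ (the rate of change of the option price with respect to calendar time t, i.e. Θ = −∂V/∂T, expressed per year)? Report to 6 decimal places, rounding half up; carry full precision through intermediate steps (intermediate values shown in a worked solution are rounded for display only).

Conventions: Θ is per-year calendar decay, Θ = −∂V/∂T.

σ√T = 0.3939·√0.3593 = 0.236110
d₁ = (ln(S/K) + (r+σ²/2)T) / (σ√T) = (ln(96.26/80.15) + (0.006+0.3939²/2)·0.3593) / 0.236110 = (0.183153 + 0.030030) / 0.236110 = 0.902896
d₂ = d₁ − σ√T = 0.902896 − 0.236110 = 0.666785
e^{−rT} = 0.997847
N(−d₁) = 0.183291,  N(−d₂) = 0.252455
Put price V = K·e^{−rT}·N(−d₂) − S·N(−d₁) = 20.190661 − 17.643559 = 2.547103
φ(d₁) = (1/√(2π))·e^{−d₁²/2} = 0.265392
Θ = −S·φ(d₁)·σ/(2√T) + r·K·e^{−rT}·N(−d₂) = −8.393835 + 0.121144 = -8.272691

price = 2.547103
Θ = -8.272691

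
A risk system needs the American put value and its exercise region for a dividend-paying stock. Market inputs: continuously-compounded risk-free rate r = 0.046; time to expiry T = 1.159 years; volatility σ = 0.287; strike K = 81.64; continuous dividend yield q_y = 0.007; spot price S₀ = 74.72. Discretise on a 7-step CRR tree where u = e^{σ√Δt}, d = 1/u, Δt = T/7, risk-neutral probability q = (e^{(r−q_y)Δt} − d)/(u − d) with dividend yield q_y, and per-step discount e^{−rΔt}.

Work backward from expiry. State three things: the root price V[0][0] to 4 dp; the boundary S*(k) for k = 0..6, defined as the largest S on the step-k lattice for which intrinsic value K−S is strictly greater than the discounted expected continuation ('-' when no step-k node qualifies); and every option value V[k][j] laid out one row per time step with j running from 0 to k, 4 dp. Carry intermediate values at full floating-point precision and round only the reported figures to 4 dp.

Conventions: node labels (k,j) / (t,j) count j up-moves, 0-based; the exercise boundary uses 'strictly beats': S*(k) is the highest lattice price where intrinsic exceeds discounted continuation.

price = 11.6109
boundary = - - 59.1564 52.6361 59.1564 66.4843 59.1564
tree:
11.6109
16.4611 6.9099
22.4836 10.6551 3.2483
29.0039 15.8401 5.6025 0.9298
34.8054 22.4836 9.3999 1.8683 0.0000
39.9676 29.0039 15.1557 3.7539 0.0000 0.0000
44.5607 34.8054 22.4836 7.5427 0.0000 0.0000 0.0000
48.6476 39.9676 29.0039 15.1557 0.0000 0.0000 0.0000 0.0000

Δt=0.16557, u=1.12387, d=0.88978, q=0.49851, disc=e^(-rΔt)=0.99241
k=7 terminal: V=max(K-S,0) → 48.6476 39.9676 29.0039 15.1557 0.0000 0.0000 0.0000 0.0000
k=6: j=0 S=37.0793 intr=44.5607 cont=43.9843 V=44.5607[EX]; j=1 S=46.8346 intr=34.8054 cont=34.2403 V=34.8054[EX]; j=2 S=59.1564 intr=22.4836 cont=21.9327 V=22.4836[EX]; j=3 S=74.7200 intr=6.9200 cont=7.5427 V=7.5427[hold]; j=4 S=94.3783 intr=0.0000 cont=0.0000 V=0.0000[hold]; j=5 S=119.2085 intr=0.0000 cont=0.0000 V=0.0000[hold]; j=6 S=150.5714 intr=0.0000 cont=0.0000 V=0.0000[hold]  S*(6)=59.1564
k=5: j=0 S=41.6724 intr=39.9676 cont=39.3964 V=39.9676[EX]; j=1 S=52.6361 intr=29.0039 cont=28.4454 V=29.0039[EX]; j=2 S=66.4843 intr=15.1557 cont=14.9213 V=15.1557[EX]; j=3 S=83.9759 intr=0.0000 cont=3.7539 V=3.7539[hold]; j=4 S=106.0693 intr=0.0000 cont=0.0000 V=0.0000[hold]; j=5 S=133.9754 intr=0.0000 cont=0.0000 V=0.0000[hold]  S*(5)=66.4843
k=4: j=0 S=46.8346 intr=34.8054 cont=34.2403 V=34.8054[EX]; j=1 S=59.1564 intr=22.4836 cont=21.9327 V=22.4836[EX]; j=2 S=74.7200 intr=6.9200 cont=9.3999 V=9.3999[hold]; j=3 S=94.3783 intr=0.0000 cont=1.8683 V=1.8683[hold]; j=4 S=119.2085 intr=0.0000 cont=0.0000 V=0.0000[hold]  S*(4)=59.1564
k=3: j=0 S=52.6361 intr=29.0039 cont=28.4454 V=29.0039[EX]; j=1 S=66.4843 intr=15.1557 cont=15.8401 V=15.8401[hold]; j=2 S=83.9759 intr=0.0000 cont=5.6025 V=5.6025[hold]; j=3 S=106.0693 intr=0.0000 cont=0.9298 V=0.9298[hold]  S*(3)=52.6361
k=2: j=0 S=59.1564 intr=22.4836 cont=22.2713 V=22.4836[EX]; j=1 S=74.7200 intr=6.9200 cont=10.6551 V=10.6551[hold]; j=2 S=94.3783 intr=0.0000 cont=3.2483 V=3.2483[hold]  S*(2)=59.1564
k=1: j=0 S=66.4843 intr=15.1557 cont=16.4611 V=16.4611[hold]; j=1 S=83.9759 intr=0.0000 cont=6.9099 V=6.9099[hold]  S*(1)=-
k=0: j=0 S=74.7200 intr=6.9200 cont=11.6109 V=11.6109[hold]  S*(0)=-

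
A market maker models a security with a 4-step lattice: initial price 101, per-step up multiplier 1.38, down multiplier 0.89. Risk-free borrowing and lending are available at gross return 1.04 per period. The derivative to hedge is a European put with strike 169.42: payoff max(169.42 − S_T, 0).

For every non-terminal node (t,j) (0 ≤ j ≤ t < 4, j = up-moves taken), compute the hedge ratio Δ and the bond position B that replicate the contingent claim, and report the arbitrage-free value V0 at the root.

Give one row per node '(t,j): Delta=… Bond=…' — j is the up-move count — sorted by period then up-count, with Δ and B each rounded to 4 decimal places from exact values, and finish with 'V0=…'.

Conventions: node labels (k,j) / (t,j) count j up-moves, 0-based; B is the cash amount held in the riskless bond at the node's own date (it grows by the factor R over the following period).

(0,0): Delta=-0.6988 Bond=120.4295
(1,0): Delta=-0.8686 Bond=140.5032
(1,1): Delta=-0.4507 Bond=90.6652
(2,0): Delta=-1.0000 Bond=156.6383
(2,1): Delta=-0.6764 Bond=122.2895
(2,2): Delta=-0.1208 Bond=30.8305
(3,0): Delta=-1.0000 Bond=162.9038
(3,1): Delta=-1.0000 Bond=162.9038
(3,2): Delta=-0.2034 Bond=46.2094
(3,3): Delta=0.0000 Bond=0.0000
V0=49.8465

Since d<R<u, set p* = (R−d)/(u−d) = 0.3061; price each node as the discounted p*-expectation of its children.
Terminal payoffs: V(4,0)=106.0503, V(4,1)=71.1614, V(4,2)=17.0640, V(4,3)=0.0000, V(4,4)=0.0000
  t=3,j=0: stock 71.2019 → up 98.2586 (V=71.1614), down 63.3697 (V=106.0503). Price 91.7020; hedge Δ=-1.0000, bond B=162.9038.
  t=3,j=1: stock 110.4029 → up 152.3560 (V=17.0640), down 98.2586 (V=71.1614). Price 52.5009; hedge Δ=-1.0000, bond B=162.9038.
  t=3,j=2: stock 171.1865 → up 236.2374 (V=0.0000), down 152.3560 (V=17.0640). Price 11.3849; hedge Δ=-0.2034, bond B=46.2094.
  t=3,j=3: stock 265.4353 → up 366.3007 (V=0.0000), down 236.2374 (V=0.0000). Price 0.0000; hedge Δ=0.0000, bond B=0.0000.
  t=2,j=0: stock 80.0021 → up 110.4029 (V=52.5009), down 71.2019 (V=91.7020). Price 76.6362; hedge Δ=-1.0000, bond B=156.6383.
  t=2,j=1: stock 124.0482 → up 171.1865 (V=11.3849), down 110.4029 (V=52.5009). Price 38.3792; hedge Δ=-0.6764, bond B=122.2895.
  t=2,j=2: stock 192.3444 → up 265.4353 (V=0.0000), down 171.1865 (V=11.3849). Price 7.5959; hedge Δ=-0.1208, bond B=30.8305.
  t=1,j=0: stock 89.8900 → up 124.0482 (V=38.3792), down 80.0021 (V=76.6362). Price 62.4278; hedge Δ=-0.8686, bond B=140.5032.
  t=1,j=1: stock 139.3800 → up 192.3444 (V=7.5959), down 124.0482 (V=38.3792). Price 27.8421; hedge Δ=-0.4507, bond B=90.6652.
  t=0,j=0: stock 101.0000 → up 139.3800 (V=27.8421), down 89.8900 (V=62.4278). Price 49.8465; hedge Δ=-0.6988, bond B=120.4295.
Verification: the root portfolio costs Δ(0,0)·S0 + B(0,0) = 49.8465, matching V0.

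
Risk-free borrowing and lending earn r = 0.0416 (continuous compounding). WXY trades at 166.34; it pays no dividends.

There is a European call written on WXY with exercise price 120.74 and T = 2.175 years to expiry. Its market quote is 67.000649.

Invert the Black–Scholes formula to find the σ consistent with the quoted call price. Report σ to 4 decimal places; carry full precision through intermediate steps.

sigma = 0.3958

At σ = 0.3958 the Black–Scholes value reproduces the quote:
σ√T = 0.3958·√2.175 = 0.583721
d₁ = (ln(S/K) + (r+σ²/2)T) / (σ√T) = (ln(166.34/120.74) + (0.0416+0.3958²/2)·2.175) / 0.583721 = (0.320394 + 0.260845) / 0.583721 = 0.995749
d₂ = d₁ − σ√T = 0.995749 − 0.583721 = 0.412028
e^{−rT} = 0.913493
N(d₁) = 0.840314,  N(d₂) = 0.659840
V = S·N(d₁) − K·e^{−rT}·N(d₂) = 139.777811 − 72.777162 = 67.000649 (the quoted price), and the Black–Scholes price is strictly increasing in σ, so σ is unique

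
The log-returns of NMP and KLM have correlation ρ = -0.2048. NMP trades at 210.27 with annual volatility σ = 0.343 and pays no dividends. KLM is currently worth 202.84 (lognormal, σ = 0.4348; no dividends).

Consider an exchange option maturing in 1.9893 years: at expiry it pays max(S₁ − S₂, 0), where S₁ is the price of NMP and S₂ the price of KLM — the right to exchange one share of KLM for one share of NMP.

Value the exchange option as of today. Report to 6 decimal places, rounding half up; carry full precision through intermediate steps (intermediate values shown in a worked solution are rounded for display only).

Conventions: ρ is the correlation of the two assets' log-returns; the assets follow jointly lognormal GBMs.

exchange price = 72.165367

σ_eff = √(σ₁² + σ₂² − 2ρσ₁σ₂) = √(0.343² + 0.4348² − 2·-0.2048·0.343·0.4348) = 0.606454
d₁ = (ln(S₁/S₂) + (q₂ − q₁ + σ_eff²/2)T) / (σ_eff√T) = (ln(210.27/202.84) + (0.0 − 0.0 + 0.183893)·1.9893) / 0.855358 = 0.469737
d₂ = d₁ − σ_eff√T = 0.469737 − 0.855358 = -0.385621
N(d₁) = 0.680729,  N(d₂) = 0.349889
V = S₁·e^{−q₁T}·N(d₁) − S₂·e^{−q₂T}·N(d₂) = 143.136814 − 70.971446 = 72.165367
Key observation: no risk-free rate is needed — with the second asset as numeraire the exchange option is a call on the ratio S₁/S₂, and r cancels out of the value.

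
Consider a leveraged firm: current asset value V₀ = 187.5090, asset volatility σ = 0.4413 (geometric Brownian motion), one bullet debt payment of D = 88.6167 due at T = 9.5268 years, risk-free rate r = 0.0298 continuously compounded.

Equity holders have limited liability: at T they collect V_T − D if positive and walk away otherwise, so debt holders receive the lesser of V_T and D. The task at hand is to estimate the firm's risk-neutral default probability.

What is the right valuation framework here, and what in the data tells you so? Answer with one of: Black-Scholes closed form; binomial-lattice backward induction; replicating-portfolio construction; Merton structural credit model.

Key observation: the data describe a firm's assets (V₀ = 187.5090, GBM) and a single zero-coupon debt of face 88.6167, so credit quantities follow from equity-as-call in the structural model.

framework: Merton structural credit model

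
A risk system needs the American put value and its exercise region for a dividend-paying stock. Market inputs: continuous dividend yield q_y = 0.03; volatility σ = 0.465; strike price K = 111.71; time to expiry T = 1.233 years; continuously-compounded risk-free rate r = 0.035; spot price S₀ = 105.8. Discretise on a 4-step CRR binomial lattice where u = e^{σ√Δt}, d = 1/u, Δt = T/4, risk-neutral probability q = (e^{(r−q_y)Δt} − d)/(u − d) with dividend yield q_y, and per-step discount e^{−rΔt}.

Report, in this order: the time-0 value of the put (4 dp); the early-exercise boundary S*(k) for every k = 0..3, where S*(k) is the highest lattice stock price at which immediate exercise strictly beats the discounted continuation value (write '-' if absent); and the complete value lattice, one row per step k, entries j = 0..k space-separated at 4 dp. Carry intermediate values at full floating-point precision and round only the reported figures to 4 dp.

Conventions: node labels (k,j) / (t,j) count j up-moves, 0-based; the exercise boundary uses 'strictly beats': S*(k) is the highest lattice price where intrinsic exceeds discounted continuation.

price = 24.0282
boundary = - - 63.1310 81.7267
tree:
24.0282
34.8155 10.8241
48.5790 18.0713 1.8218
62.9435 29.9833 3.2813 0.0000
74.0396 48.5790 5.9100 0.0000 0.0000

Δt=0.30825, u=1.29456, d=0.77246, q=0.43877, disc=e^(-rΔt)=0.98927
k=4 terminal: V=max(K-S,0) → 74.0396 48.5790 5.9100 0.0000 0.0000
k=3: j=0 S=48.7665 intr=62.9435 cont=62.1937 V=62.9435[EX]; j=1 S=81.7267 intr=29.9833 cont=29.5368 V=29.9833[EX]; j=2 S=136.9642 intr=0.0000 cont=3.2813 V=3.2813[hold]; j=3 S=229.5356 intr=0.0000 cont=0.0000 V=0.0000[hold]  S*(3)=81.7267
k=2: j=0 S=63.1310 intr=48.5790 cont=47.9614 V=48.5790[EX]; j=1 S=105.8000 intr=5.9100 cont=18.0713 V=18.0713[hold]; j=2 S=177.3081 intr=0.0000 cont=1.8218 V=1.8218[hold]  S*(2)=63.1310
k=1: j=0 S=81.7267 intr=29.9833 cont=34.8155 V=34.8155[hold]; j=1 S=136.9642 intr=0.0000 cont=10.8241 V=10.8241[hold]  S*(1)=-
k=0: j=0 S=105.8000 intr=5.9100 cont=24.0282 V=24.0282[hold]  S*(0)=-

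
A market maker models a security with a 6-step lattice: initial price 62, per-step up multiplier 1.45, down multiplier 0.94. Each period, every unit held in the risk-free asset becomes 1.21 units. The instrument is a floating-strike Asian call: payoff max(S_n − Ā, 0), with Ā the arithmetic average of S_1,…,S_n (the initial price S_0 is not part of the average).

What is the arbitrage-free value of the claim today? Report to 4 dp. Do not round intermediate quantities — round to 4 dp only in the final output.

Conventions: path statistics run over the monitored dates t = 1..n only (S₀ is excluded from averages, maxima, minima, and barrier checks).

price = 21.5811

Risk-neutral up-probability p* = (R−d)/(u−d) = (1.21−0.94)/(1.45−0.94) = 0.5294; the claim prices as the p*-weighted sum of path payoffs discounted by R^6.
Enumerate all 2^6 = 64 price paths (U = up ×1.45, D = down ×0.94); each path with k up-moves has probability p*^k·(1−p*)^(6−k).
DDDDDD: Ā=50.2066, payoff=0.0000, prob=0.010860
UDDDDD: Ā=77.4464, payoff=0.0000, prob=0.012218
DUDDDD: Ā=72.1764, payoff=0.0000, prob=0.012218
UUDDDD: Ā=111.3359, payoff=0.0000, prob=0.013745
DDUDDD: Ā=67.2226, payoff=0.0000, prob=0.012218
UDUDDD: Ā=103.6944, payoff=0.0000, prob=0.013745
DUUDDD: Ā=98.4244, payoff=3.3501, prob=0.013745
UUUDDD: Ā=151.8249, payoff=5.1677, prob=0.015463
DDDUDD: Ā=62.5660, payoff=3.4119, prob=0.012218
UDDUDD: Ā=96.5114, payoff=5.2631, prob=0.013745
DUDUDD: Ā=91.2414, payoff=10.5331, prob=0.013745
UUDUDD: Ā=140.7448, payoff=16.2479, prob=0.015463
DDUUDD: Ā=86.2876, payoff=15.4869, prob=0.013745
UDUUDD: Ā=133.1033, payoff=23.8894, prob=0.015463
DUUUDD: Ā=127.8333, payoff=29.1594, prob=0.015463
UUUUDD: Ā=197.1896, payoff=44.9799, prob=0.017396
DDDDUD: Ā=58.1889, payoff=7.7891, prob=0.012218
UDDDUD: Ā=89.7594, payoff=12.0151, prob=0.013745
DUDDUD: Ā=84.4894, payoff=17.2851, prob=0.013745
UUDDUD: Ā=130.3294, payoff=26.6632, prob=0.015463
DDUDUD: Ā=79.5356, payoff=22.2389, prob=0.013745
UDUDUD: Ā=122.6879, payoff=34.3047, prob=0.015463
DUUDUD: Ā=117.4179, payoff=39.5747, prob=0.015463
UUUDUD: Ā=181.1234, payoff=61.0461, prob=0.017396
DDDUUD: Ā=74.8790, payoff=26.8955, prob=0.013745
UDDUUD: Ā=115.5049, payoff=41.4877, prob=0.015463
DUDUUD: Ā=110.2349, payoff=46.7577, prob=0.015463
UUDUUD: Ā=170.0432, payoff=72.1263, prob=0.017396
DDUUUD: Ā=105.2811, payoff=51.7115, prob=0.015463
UDUUUD: Ā=162.4017, payoff=79.7678, prob=0.017396
DUUUUD: Ā=157.1317, payoff=85.0378, prob=0.017396
UUUUUD: Ā=242.3840, payoff=131.1753, prob=0.019571
DDDDDU: Ā=54.0743, payoff=11.9037, prob=0.012218
UDDDDU: Ā=83.4125, payoff=18.3620, prob=0.013745
DUDDDU: Ā=78.1425, payoff=23.6320, prob=0.013745
UUDDDU: Ā=120.5390, payoff=36.4537, prob=0.015463
DDUDDU: Ā=73.1887, payoff=28.5858, prob=0.013745
UDUDDU: Ā=112.8975, payoff=44.0952, prob=0.015463
DUUDDU: Ā=107.6275, payoff=49.3652, prob=0.015463
UUUDDU: Ā=166.0211, payoff=76.1484, prob=0.017396
DDDUDU: Ā=68.5321, payoff=33.2424, prob=0.013745
UDDUDU: Ā=105.7145, payoff=51.2782, prob=0.015463
DUDUDU: Ā=100.4445, payoff=56.5482, prob=0.015463
UUDUDU: Ā=154.9409, payoff=87.2286, prob=0.017396
DDUUDU: Ā=95.4907, payoff=61.5020, prob=0.015463
UDUUDU: Ā=147.2994, payoff=94.8701, prob=0.017396
DUUUDU: Ā=142.0294, payoff=100.1401, prob=0.017396
UUUUDU: Ā=219.0879, payoff=154.4714, prob=0.019571
DDDDUU: Ā=64.1550, payoff=37.6196, prob=0.013745
UDDDUU: Ā=98.9624, payoff=58.0302, prob=0.015463
DUDDUU: Ā=93.6924, payoff=63.3002, prob=0.015463
UUDDUU: Ā=144.5255, payoff=97.6439, prob=0.017396
DDUDUU: Ā=88.7386, payoff=68.2540, prob=0.015463
UDUDUU: Ā=136.8840, payoff=105.2854, prob=0.017396
DUUDUU: Ā=131.6140, payoff=110.5554, prob=0.017396
UUUDUU: Ā=203.0217, payoff=170.5376, prob=0.019571
DDDUUU: Ā=84.0821, payoff=72.9106, prob=0.015463
UDDUUU: Ā=129.7010, payoff=112.4684, prob=0.017396
DUDUUU: Ā=124.4310, payoff=117.7384, prob=0.017396
UUDUUU: Ā=191.9415, payoff=181.6178, prob=0.019571
DDUUUU: Ā=119.4772, payoff=122.6922, prob=0.017396
UDUUUU: Ā=184.3000, payoff=189.2593, prob=0.019571
DUUUUU: Ā=179.0300, payoff=194.5293, prob=0.019571
UUUUUU: Ā=276.1633, payoff=300.0718, prob=0.022017
Price = Σ prob·payoff / R^6 = 67.730830 / 3.138428 = 21.5811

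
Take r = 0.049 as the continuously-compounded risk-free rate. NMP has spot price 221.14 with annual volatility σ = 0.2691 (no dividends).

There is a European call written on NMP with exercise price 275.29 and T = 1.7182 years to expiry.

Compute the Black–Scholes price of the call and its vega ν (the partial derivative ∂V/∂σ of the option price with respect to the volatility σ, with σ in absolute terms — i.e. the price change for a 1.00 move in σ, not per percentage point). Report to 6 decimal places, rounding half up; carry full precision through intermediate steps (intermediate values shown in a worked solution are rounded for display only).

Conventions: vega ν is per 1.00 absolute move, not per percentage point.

price = 19.598997
ν = 113.216312

σ√T = 0.2691·√1.7182 = 0.352737
d₁ = (ln(S/K) + (r+σ²/2)T) / (σ√T) = (ln(221.14/275.29) + (0.049+0.2691²/2)·1.7182) / 0.352737 = (-0.219029 + 0.146403) / 0.352737 = -0.205892
d₂ = d₁ − σ√T = -0.205892 − 0.352737 = -0.558629
e^{−rT} = 0.919255
N(d₁) = 0.418438,  N(d₂) = 0.288208
Call price V = S·N(d₁) − K·e^{−rT}·N(d₂) = 92.533277 − 72.934280 = 19.598997
φ(d₁) = (1/√(2π))·e^{−d₁²/2} = 0.390575
ν = S·φ(d₁)·√T = 113.216312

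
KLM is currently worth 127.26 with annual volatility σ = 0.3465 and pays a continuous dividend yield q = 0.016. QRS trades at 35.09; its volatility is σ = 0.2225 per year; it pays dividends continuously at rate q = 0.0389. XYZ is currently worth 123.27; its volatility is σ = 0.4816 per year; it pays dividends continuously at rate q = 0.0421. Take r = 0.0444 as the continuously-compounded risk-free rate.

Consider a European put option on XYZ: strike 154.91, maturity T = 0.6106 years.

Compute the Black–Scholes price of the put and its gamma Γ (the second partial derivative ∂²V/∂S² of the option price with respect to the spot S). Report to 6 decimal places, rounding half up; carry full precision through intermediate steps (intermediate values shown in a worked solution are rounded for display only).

price = 39.040781
Γ = 0.007689

σ√T = 0.4816·√0.6106 = 0.376327
d₁ = (ln(S/K) + (r−q+σ²/2)T) / (σ√T) = (ln(123.27/154.91) + (0.0444−0.0421+0.4816²/2)·0.6106) / 0.376327 = (-0.228467 + 0.072215) / 0.376327 = -0.415203
d₂ = d₁ − σ√T = -0.415203 − 0.376327 = -0.791530
e^{−rT} = 0.973254
e^{−qT} = 0.974621
N(−d₁) = 0.661003,  N(−d₂) = 0.785683
Put price V = K·e^{−rT}·N(−d₂) − S·e^{−qT}·N(−d₁) = 118.454772 − 79.413992 = 39.040781
φ(d₁) = (1/√(2π))·e^{−d₁²/2} = 0.365995
Γ = e^{−qT}·φ(d₁) / (S·σ·√T) = 0.007689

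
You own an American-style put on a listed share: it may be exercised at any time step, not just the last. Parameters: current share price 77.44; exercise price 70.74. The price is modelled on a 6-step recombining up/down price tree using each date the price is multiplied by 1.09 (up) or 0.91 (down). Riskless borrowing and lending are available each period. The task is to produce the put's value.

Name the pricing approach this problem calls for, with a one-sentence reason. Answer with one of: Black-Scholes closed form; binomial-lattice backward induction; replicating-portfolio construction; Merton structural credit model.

framework: binomial-lattice backward induction

Key observation: the exercise right at every one of the 6 steps is what matters: each node needs max(70.74 − S, continuation), which only the stepwise tree valuation starting from spot 77.44 delivers.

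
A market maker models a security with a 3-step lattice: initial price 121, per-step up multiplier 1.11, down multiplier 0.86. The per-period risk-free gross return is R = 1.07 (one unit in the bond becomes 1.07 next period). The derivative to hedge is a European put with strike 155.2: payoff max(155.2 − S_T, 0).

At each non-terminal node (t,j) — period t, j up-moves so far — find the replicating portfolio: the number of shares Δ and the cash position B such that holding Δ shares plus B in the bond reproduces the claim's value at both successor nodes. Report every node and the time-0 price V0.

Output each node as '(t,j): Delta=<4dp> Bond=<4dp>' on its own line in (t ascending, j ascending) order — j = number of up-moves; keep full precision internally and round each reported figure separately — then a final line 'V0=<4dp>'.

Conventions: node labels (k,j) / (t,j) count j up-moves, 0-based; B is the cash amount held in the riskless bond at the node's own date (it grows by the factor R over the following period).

(0,0): Delta=-0.7905 Bond=106.3143
(1,0): Delta=-1.0000 Bond=135.5577
(1,1): Delta=-0.7596 Bond=109.6037
(2,0): Delta=-1.0000 Bond=145.0467
(2,1): Delta=-1.0000 Bond=145.0467
(2,2): Delta=-0.7241 Bond=111.9862
V0=10.6648

The replicating-portfolio and risk-neutral prices coincide; use p* = (1.07−0.86)/(1.11−0.86) = 0.8400 for the latter.
Expiry values: V(3,0)=78.2372, V(3,1)=55.8643, V(3,2)=26.9877, V(3,3)=0.0000
Node (2,0) S=89.4916: V=(p*·55.8643+(1−p*)·78.2372)/1.07=55.5551; Δ=(55.8643−78.2372)/(99.3357−76.9628)=-1.0000; B=V−Δ·S=145.0467
Node (2,1) S=115.5066: V=(p*·26.9877+(1−p*)·55.8643)/1.07=29.5401; Δ=(26.9877−55.8643)/(128.2123−99.3357)=-1.0000; B=V−Δ·S=145.0467
Node (2,2) S=149.0841: V=(p*·0.0000+(1−p*)·26.9877)/1.07=4.0355; Δ=(0.0000−26.9877)/(165.4834−128.2123)=-0.7241; B=V−Δ·S=111.9862
Node (1,0) S=104.0600: V=(p*·29.5401+(1−p*)·55.5551)/1.07=31.4977; Δ=(29.5401−55.5551)/(115.5066−89.4916)=-1.0000; B=V−Δ·S=135.5577
Node (1,1) S=134.3100: V=(p*·4.0355+(1−p*)·29.5401)/1.07=7.5853; Δ=(4.0355−29.5401)/(149.0841−115.5066)=-0.7596; B=V−Δ·S=109.6037
Node (0,0) S=121.0000: V=(p*·7.5853+(1−p*)·31.4977)/1.07=10.6648; Δ=(7.5853−31.4977)/(134.3100−104.0600)=-0.7905; B=V−Δ·S=106.3143
Sanity check at the root: Δ(0,0)·S0 + B(0,0) reproduces V0 = 10.6648.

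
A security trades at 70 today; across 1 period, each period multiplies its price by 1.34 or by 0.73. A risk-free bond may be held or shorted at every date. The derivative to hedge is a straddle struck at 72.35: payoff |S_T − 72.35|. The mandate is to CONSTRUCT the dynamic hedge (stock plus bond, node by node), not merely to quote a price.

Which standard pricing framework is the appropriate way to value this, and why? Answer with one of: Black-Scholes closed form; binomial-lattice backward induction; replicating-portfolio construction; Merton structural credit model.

framework: replicating-portfolio construction

Key observation: the mandate to exhibit the hedge at every date and state singles out the replicating-portfolio construction on the 1-period tree with factors 1.34 and 0.73 from 70.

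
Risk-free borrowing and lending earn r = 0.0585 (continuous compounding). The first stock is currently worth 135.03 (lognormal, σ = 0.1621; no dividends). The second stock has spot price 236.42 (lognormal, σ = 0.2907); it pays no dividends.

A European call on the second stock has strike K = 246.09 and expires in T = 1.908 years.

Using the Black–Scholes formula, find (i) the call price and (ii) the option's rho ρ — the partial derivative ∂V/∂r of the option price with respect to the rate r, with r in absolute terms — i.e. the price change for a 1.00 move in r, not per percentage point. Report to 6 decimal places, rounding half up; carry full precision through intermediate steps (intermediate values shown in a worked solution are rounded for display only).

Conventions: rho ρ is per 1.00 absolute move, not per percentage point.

price = 45.048581
ρ = 206.183136

σ√T = 0.2907·√1.908 = 0.401545
d₁ = (ln(S/K) + (r+σ²/2)T) / (σ√T) = (ln(236.42/246.09) + (0.0585+0.2907²/2)·1.908) / 0.401545 = (-0.040087 + 0.192237) / 0.401545 = 0.378911
d₂ = d₁ − σ√T = 0.378911 − 0.401545 = -0.022634
e^{−rT} = 0.894386
N(d₁) = 0.647623,  N(d₂) = 0.490971
Call price V = S·N(d₁) − K·e^{−rT}·N(d₂) = 153.111021 − 108.062440 = 45.048581
ρ = K·T·e^{−rT}·N(d₂) = 206.183136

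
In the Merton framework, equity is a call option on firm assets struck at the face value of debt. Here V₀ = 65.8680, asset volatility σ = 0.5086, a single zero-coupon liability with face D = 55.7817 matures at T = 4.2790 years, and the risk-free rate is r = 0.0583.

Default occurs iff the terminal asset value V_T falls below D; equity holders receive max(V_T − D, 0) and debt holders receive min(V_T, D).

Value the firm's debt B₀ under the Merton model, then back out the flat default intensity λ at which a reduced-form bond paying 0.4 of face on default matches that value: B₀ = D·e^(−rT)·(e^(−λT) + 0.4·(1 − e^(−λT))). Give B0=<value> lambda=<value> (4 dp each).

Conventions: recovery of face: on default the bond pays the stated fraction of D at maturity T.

B0=31.2257 lambda=0.1481

Equity is a call on the firm's assets struck at D = 55.7817:
d₁ = [ln(V₀/D) + (r + σ²/2)T] / (σ√T)
   = [ln(65.8680/55.7817) + (0.0583 + 0.5·0.5086²)·4.2790] / (0.5086·√4.2790)
   = [0.166207 + 0.802899] / 1.052077 = 0.921136
d₂ = d₁ − σ√T = 0.921136 − 1.052077 = -0.130941
N(d₁) = 0.821510,  N(d₂) = 0.447911,  e^(−rT) = 0.779217
E₀ = V₀·N(d₁) − D·e^(−rT)·N(d₂)
   = 65.8680·0.821510 − 55.7817·0.779217·0.447911 = 34.642317
B₀ = V₀ − E₀ = 65.8680 − 34.642317 = 31.225683
e^(−λT) = (B₀·e^(rT)/D − 0.4)/(1 − 0.4) = (31.2257·1.283340/55.7817 − 0.4)/0.6 = 0.53065479
λ = −ln(0.53065479)/4.2790 = 0.148082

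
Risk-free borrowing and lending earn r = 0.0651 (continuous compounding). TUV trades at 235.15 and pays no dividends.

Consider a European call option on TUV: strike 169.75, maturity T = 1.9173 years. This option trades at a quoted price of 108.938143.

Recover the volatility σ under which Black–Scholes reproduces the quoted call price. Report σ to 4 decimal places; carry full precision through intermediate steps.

At σ = 0.5514 the Black–Scholes value reproduces the quote:
σ√T = 0.5514·√1.9173 = 0.763505
d₁ = (ln(S/K) + (r+σ²/2)T) / (σ√T) = (ln(235.15/169.75) + (0.0651+0.5514²/2)·1.9173) / 0.763505 = (0.325897 + 0.416286) / 0.763505 = 0.972074
d₂ = d₁ − σ√T = 0.972074 − 0.763505 = 0.208569
e^{−rT} = 0.882659
N(d₁) = 0.834493,  N(d₂) = 0.582608
V = S·N(d₁) − K·e^{−rT}·N(d₂) = 196.231036 − 87.292893 = 108.938143 (equal to the quote); since ∂V/∂σ > 0 for all σ, the implied volatility is unique

sigma = 0.5514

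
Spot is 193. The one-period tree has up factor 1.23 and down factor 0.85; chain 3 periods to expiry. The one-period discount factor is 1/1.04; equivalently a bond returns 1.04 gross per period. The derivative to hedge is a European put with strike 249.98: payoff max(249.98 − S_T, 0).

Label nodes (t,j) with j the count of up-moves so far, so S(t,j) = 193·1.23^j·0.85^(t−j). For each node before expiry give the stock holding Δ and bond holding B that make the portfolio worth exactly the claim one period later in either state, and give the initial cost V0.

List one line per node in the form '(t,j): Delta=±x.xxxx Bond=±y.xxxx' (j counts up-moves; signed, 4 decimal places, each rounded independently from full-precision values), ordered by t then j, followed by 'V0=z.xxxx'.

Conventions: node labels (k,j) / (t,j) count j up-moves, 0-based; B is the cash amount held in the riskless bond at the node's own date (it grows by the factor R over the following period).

No-arbitrage ⇒ martingale measure with p* = (R−d)/(u−d) = 0.5000.
Terminal payoffs: V(3,0)=131.4539, V(3,1)=78.4657, V(3,2)=1.7888, V(3,3)=0.0000
  t=2,j=0: stock 139.4425 → up 171.5143 (V=78.4657), down 118.5261 (V=131.4539). Price 100.9229; hedge Δ=-1.0000, bond B=240.3654.
  t=2,j=1: stock 201.7815 → up 248.1912 (V=1.7888), down 171.5143 (V=78.4657). Price 38.5839; hedge Δ=-1.0000, bond B=240.3654.
  t=2,j=2: stock 291.9897 → up 359.1473 (V=0.0000), down 248.1912 (V=1.7888). Price 0.8600; hedge Δ=-0.0161, bond B=5.5672.
  t=1,j=0: stock 164.0500 → up 201.7815 (V=38.5839), down 139.4425 (V=100.9229). Price 67.0706; hedge Δ=-1.0000, bond B=231.1206.
  t=1,j=1: stock 237.3900 → up 291.9897 (V=0.8600), down 201.7815 (V=38.5839). Price 18.9634; hedge Δ=-0.4182, bond B=118.2368.
  t=0,j=0: stock 193.0000 → up 237.3900 (V=18.9634), down 164.0500 (V=67.0706). Price 41.3625; hedge Δ=-0.6559, bond B=167.9603.
Verification: the root portfolio costs Δ(0,0)·S0 + B(0,0) = 41.3625, matching V0.

(0,0): Delta=-0.6559 Bond=167.9603
(1,0): Delta=-1.0000 Bond=231.1206
(1,1): Delta=-0.4182 Bond=118.2368
(2,0): Delta=-1.0000 Bond=240.3654
(2,1): Delta=-1.0000 Bond=240.3654
(2,2): Delta=-0.0161 Bond=5.5672
V0=41.3625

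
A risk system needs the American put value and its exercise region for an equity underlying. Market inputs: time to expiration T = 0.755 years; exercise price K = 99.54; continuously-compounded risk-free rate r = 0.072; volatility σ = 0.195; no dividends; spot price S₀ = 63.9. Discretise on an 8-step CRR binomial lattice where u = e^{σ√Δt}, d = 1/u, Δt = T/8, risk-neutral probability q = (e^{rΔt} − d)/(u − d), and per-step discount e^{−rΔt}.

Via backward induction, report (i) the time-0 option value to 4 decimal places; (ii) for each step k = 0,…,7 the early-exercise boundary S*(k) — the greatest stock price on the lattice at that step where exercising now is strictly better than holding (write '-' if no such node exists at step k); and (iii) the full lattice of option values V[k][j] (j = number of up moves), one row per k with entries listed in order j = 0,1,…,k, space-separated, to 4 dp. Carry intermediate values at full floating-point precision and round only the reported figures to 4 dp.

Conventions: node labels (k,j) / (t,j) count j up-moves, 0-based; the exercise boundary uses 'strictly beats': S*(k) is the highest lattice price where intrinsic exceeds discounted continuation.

params: Δt=0.09438 u=1.06174 d=0.94185 q=0.54190 e^(-rΔt)=0.99323
t_8 payoffs: 59.9697 54.9331 49.2554 42.8550 35.6400 27.5066 18.3380 8.0024 0.0000
t_7: node(7,0) S=42.0132 payoff=57.5268 vs cont=56.8527 → 57.5268 [stop]  node(7,1) S=47.3608 payoff=52.1792 vs cont=51.5051 → 52.1792 [stop]  node(7,2) S=53.3890 payoff=46.1510 vs cont=45.4769 → 46.1510 [stop]  node(7,3) S=60.1845 payoff=39.3555 vs cont=38.6814 → 39.3555 [stop]  node(7,4) S=67.8449 payoff=31.6951 vs cont=31.0210 → 31.6951 [stop]  node(7,5) S=76.4804 payoff=23.0596 vs cont=22.3855 → 23.0596 [stop]  node(7,6) S=86.2150 payoff=13.3250 vs cont=12.6509 → 13.3250 [stop]  node(7,7) S=97.1887 payoff=2.3513 vs cont=3.6411 → 3.6411 [wait]  ⇒ S*(7)=86.2150
t_6: node(6,0) S=44.6069 payoff=54.9331 vs cont=54.2590 → 54.9331 [stop]  node(6,1) S=50.2846 payoff=49.2554 vs cont=48.5813 → 49.2554 [stop]  node(6,2) S=56.6850 payoff=42.8550 vs cont=42.1809 → 42.8550 [stop]  node(6,3) S=63.9000 payoff=35.6400 vs cont=34.9659 → 35.6400 [stop]  node(6,4) S=72.0334 payoff=27.5066 vs cont=26.8326 → 27.5066 [stop]  node(6,5) S=81.2020 payoff=18.3380 vs cont=17.6640 → 18.3380 [stop]  node(6,6) S=91.5376 payoff=8.0024 vs cont=8.0226 → 8.0226 [wait]  ⇒ S*(6)=81.2020
t_5: node(5,0) S=47.3608 payoff=52.1792 vs cont=51.5051 → 52.1792 [stop]  node(5,1) S=53.3890 payoff=46.1510 vs cont=45.4769 → 46.1510 [stop]  node(5,2) S=60.1845 payoff=39.3555 vs cont=38.6814 → 39.3555 [stop]  node(5,3) S=67.8449 payoff=31.6951 vs cont=31.0210 → 31.6951 [stop]  node(5,4) S=76.4804 payoff=23.0596 vs cont=22.3855 → 23.0596 [stop]  node(5,5) S=86.2150 payoff=13.3250 vs cont=12.6617 → 13.3250 [stop]  ⇒ S*(5)=86.2150
t_4: node(4,0) S=50.2846 payoff=49.2554 vs cont=48.5813 → 49.2554 [stop]  node(4,1) S=56.6850 payoff=42.8550 vs cont=42.1809 → 42.8550 [stop]  node(4,2) S=63.9000 payoff=35.6400 vs cont=34.9659 → 35.6400 [stop]  node(4,3) S=72.0334 payoff=27.5066 vs cont=26.8326 → 27.5066 [stop]  node(4,4) S=81.2020 payoff=18.3380 vs cont=17.6640 → 18.3380 [stop]  ⇒ S*(4)=81.2020
t_3: node(3,0) S=53.3890 payoff=46.1510 vs cont=45.4769 → 46.1510 [stop]  node(3,1) S=60.1845 payoff=39.3555 vs cont=38.6814 → 39.3555 [stop]  node(3,2) S=67.8449 payoff=31.6951 vs cont=31.0210 → 31.6951 [stop]  node(3,3) S=76.4804 payoff=23.0596 vs cont=22.3855 → 23.0596 [stop]  ⇒ S*(3)=76.4804
t_2: node(2,0) S=56.6850 payoff=42.8550 vs cont=42.1809 → 42.8550 [stop]  node(2,1) S=63.9000 payoff=35.6400 vs cont=34.9659 → 35.6400 [stop]  node(2,2) S=72.0334 payoff=27.5066 vs cont=26.8326 → 27.5066 [stop]  ⇒ S*(2)=72.0334
t_1: node(1,0) S=60.1845 payoff=39.3555 vs cont=38.6814 → 39.3555 [stop]  node(1,1) S=67.8449 payoff=31.6951 vs cont=31.0210 → 31.6951 [stop]  ⇒ S*(1)=67.8449
t_0: node(0,0) S=63.9000 payoff=35.6400 vs cont=34.9659 → 35.6400 [stop]  ⇒ S*(0)=63.9000

price = 35.6400
boundary = 63.9000 67.8449 72.0334 76.4804 81.2020 86.2150 81.2020 86.2150
tree:
35.6400
39.3555 31.6951
42.8550 35.6400 27.5066
46.1510 39.3555 31.6951 23.0596
49.2554 42.8550 35.6400 27.5066 18.3380
52.1792 46.1510 39.3555 31.6951 23.0596 13.3250
54.9331 49.2554 42.8550 35.6400 27.5066 18.3380 8.0226
57.5268 52.1792 46.1510 39.3555 31.6951 23.0596 13.3250 3.6411
59.9697 54.9331 49.2554 42.8550 35.6400 27.5066 18.3380 8.0024 0.0000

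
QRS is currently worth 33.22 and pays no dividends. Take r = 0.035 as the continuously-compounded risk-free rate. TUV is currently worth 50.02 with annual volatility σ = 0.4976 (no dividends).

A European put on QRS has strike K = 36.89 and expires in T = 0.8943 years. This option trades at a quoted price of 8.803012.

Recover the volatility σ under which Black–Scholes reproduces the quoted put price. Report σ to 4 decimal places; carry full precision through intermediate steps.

sigma = 0.5815

At σ = 0.5815 the Black–Scholes value reproduces the quote:
σ√T = 0.5815·√0.8943 = 0.549910
d₁ = (ln(S/K) + (r+σ²/2)T) / (σ√T) = (ln(33.22/36.89) + (0.035+0.5815²/2)·0.8943) / 0.549910 = (-0.104788 + 0.182501) / 0.549910 = 0.141318
d₂ = d₁ − σ√T = 0.141318 − 0.549910 = -0.408591
e^{−rT} = 0.969184
N(−d₁) = 0.443809,  N(−d₂) = 0.658580
V = K·e^{−rT}·N(−d₂) − S·N(−d₁) = 23.546353 − 14.743341 = 8.803012 (the observed quote) — the price is monotone increasing in volatility, hence this σ is the only solution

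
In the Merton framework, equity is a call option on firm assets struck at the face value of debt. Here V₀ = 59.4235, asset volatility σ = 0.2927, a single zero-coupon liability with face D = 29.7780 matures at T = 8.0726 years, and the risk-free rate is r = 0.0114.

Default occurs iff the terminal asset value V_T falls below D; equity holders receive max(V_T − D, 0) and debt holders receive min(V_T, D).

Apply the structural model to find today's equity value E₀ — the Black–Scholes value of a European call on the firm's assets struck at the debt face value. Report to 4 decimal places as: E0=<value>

E0=35.2093

Equity is a call on the firm's assets struck at D = 29.7780:
d₁ = [ln(V₀/D) + (r + σ²/2)T] / (σ√T)
   = [ln(59.4235/29.7780) + (0.0114 + 0.5·0.2927²)·8.0726] / (0.2927·√8.0726)
   = [0.690920 + 0.437831] / 0.831629 = 1.357277
d₂ = d₁ − σ√T = 1.357277 − 0.831629 = 0.525649
N(d₁) = 0.912653,  N(d₂) = 0.700434,  e^(−rT) = 0.912080
E₀ = V₀·N(d₁) − D·e^(−rT)·N(d₂)
   = 59.4235·0.912653 − 29.7780·0.912080·0.700434 = 35.209338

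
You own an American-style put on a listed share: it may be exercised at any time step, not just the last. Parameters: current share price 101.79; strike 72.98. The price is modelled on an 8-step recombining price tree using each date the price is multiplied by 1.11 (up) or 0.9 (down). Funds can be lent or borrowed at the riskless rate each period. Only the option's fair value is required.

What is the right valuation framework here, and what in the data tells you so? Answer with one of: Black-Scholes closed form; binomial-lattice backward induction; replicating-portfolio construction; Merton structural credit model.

framework: binomial-lattice backward induction

Key observation: the defining feature is the embedded early-exercise option across 8 discrete dates on the spot-101.79 tree; pricing the strike-72.98 put means working backward with an exercise test at every node.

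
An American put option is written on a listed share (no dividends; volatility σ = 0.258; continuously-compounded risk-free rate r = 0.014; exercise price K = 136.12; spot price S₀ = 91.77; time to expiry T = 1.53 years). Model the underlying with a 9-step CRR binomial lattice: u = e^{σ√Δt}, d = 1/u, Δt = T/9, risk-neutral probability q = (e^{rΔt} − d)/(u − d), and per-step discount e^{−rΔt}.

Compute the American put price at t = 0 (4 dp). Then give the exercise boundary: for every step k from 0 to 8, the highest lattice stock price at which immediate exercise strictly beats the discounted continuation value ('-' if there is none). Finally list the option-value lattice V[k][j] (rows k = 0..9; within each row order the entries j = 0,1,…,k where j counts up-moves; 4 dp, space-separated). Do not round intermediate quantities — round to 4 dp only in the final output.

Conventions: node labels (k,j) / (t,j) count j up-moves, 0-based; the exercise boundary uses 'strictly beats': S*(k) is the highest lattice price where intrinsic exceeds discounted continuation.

price = 44.9922
boundary = - 82.5092 74.1829 82.5092 91.7700 82.5092 91.7700 102.0703 113.5267
tree:
44.9922
53.6108 36.0475
61.9371 44.6180 27.1098
69.4232 53.6108 35.2734 18.5611
76.1538 61.9371 44.3500 25.7937 10.9603
82.2052 69.4232 53.6108 34.5547 16.6030 5.0132
87.6459 76.1538 61.9371 44.3500 24.3072 8.4910 1.3390
92.5376 82.2052 69.4232 53.6108 34.0497 14.0655 2.6043 0.0000
96.9357 87.6459 76.1538 61.9371 44.3500 22.5933 5.0651 0.0000 0.0000
100.8899 92.5376 82.2052 69.4232 53.6108 34.0497 9.8511 0.0000 0.0000 0.0000

Δt=0.17000, u=1.11224, d=0.89909, q=0.48461, disc=e^(-rΔt)=0.99762
k=9 terminal: V=max(K-S,0) → 100.8899 92.5376 82.2052 69.4232 53.6108 34.0497 9.8511 0.0000 0.0000 0.0000
k=8: j=0 S=39.1843 intr=96.9357 cont=96.6121 V=96.9357[EX]; j=1 S=48.4741 intr=87.6459 cont=87.3224 V=87.6459[EX]; j=2 S=59.9662 intr=76.1538 cont=75.8302 V=76.1538[EX]; j=3 S=74.1829 intr=61.9371 cont=61.6136 V=61.9371[EX]; j=4 S=91.7700 intr=44.3500 cont=44.0264 V=44.3500[EX]; j=5 S=113.5267 intr=22.5933 cont=22.2698 V=22.5933[EX]; j=6 S=140.4413 intr=0.0000 cont=5.0651 V=5.0651[hold]; j=7 S=173.7369 intr=0.0000 cont=0.0000 V=0.0000[hold]; j=8 S=214.9261 intr=0.0000 cont=0.0000 V=0.0000[hold]  S*(8)=113.5267
k=7: j=0 S=43.5824 intr=92.5376 cont=92.2141 V=92.5376[EX]; j=1 S=53.9148 intr=82.2052 cont=81.8816 V=82.2052[EX]; j=2 S=66.6968 intr=69.4232 cont=69.0996 V=69.4232[EX]; j=3 S=82.5092 intr=53.6108 cont=53.2873 V=53.6108[EX]; j=4 S=102.0703 intr=34.0497 cont=33.7261 V=34.0497[EX]; j=5 S=126.2689 intr=9.8511 cont=14.0655 V=14.0655[hold]; j=6 S=156.2045 intr=0.0000 cont=2.6043 V=2.6043[hold]; j=7 S=193.2372 intr=0.0000 cont=0.0000 V=0.0000[hold]  S*(7)=102.0703
k=6: j=0 S=48.4741 intr=87.6459 cont=87.3224 V=87.6459[EX]; j=1 S=59.9662 intr=76.1538 cont=75.8302 V=76.1538[EX]; j=2 S=74.1829 intr=61.9371 cont=61.6136 V=61.9371[EX]; j=3 S=91.7700 intr=44.3500 cont=44.0264 V=44.3500[EX]; j=4 S=113.5267 intr=22.5933 cont=24.3072 V=24.3072[hold]; j=5 S=140.4413 intr=0.0000 cont=8.4910 V=8.4910[hold]; j=6 S=173.7369 intr=0.0000 cont=1.3390 V=1.3390[hold]  S*(6)=91.7700
k=5: j=0 S=53.9148 intr=82.2052 cont=81.8816 V=82.2052[EX]; j=1 S=66.6968 intr=69.4232 cont=69.0996 V=69.4232[EX]; j=2 S=82.5092 intr=53.6108 cont=53.2873 V=53.6108[EX]; j=3 S=102.0703 intr=34.0497 cont=34.5547 V=34.5547[hold]; j=4 S=126.2689 intr=9.8511 cont=16.6030 V=16.6030[hold]; j=5 S=156.2045 intr=0.0000 cont=5.0132 V=5.0132[hold]  S*(5)=82.5092
k=4: j=0 S=59.9662 intr=76.1538 cont=75.8302 V=76.1538[EX]; j=1 S=74.1829 intr=61.9371 cont=61.6136 V=61.9371[EX]; j=2 S=91.7700 intr=44.3500 cont=44.2706 V=44.3500[EX]; j=3 S=113.5267 intr=22.5933 cont=25.7937 V=25.7937[hold]; j=4 S=140.4413 intr=0.0000 cont=10.9603 V=10.9603[hold]  S*(4)=91.7700
k=3: j=0 S=66.6968 intr=69.4232 cont=69.0996 V=69.4232[EX]; j=1 S=82.5092 intr=53.6108 cont=53.2873 V=53.6108[EX]; j=2 S=102.0703 intr=34.0497 cont=35.2734 V=35.2734[hold]; j=3 S=126.2689 intr=9.8511 cont=18.5611 V=18.5611[hold]  S*(3)=82.5092
k=2: j=0 S=74.1829 intr=61.9371 cont=61.6136 V=61.9371[EX]; j=1 S=91.7700 intr=44.3500 cont=44.6180 V=44.6180[hold]; j=2 S=113.5267 intr=22.5933 cont=27.1098 V=27.1098[hold]  S*(2)=74.1829
k=1: j=0 S=82.5092 intr=53.6108 cont=53.4168 V=53.6108[EX]; j=1 S=102.0703 intr=34.0497 cont=36.0475 V=36.0475[hold]  S*(1)=82.5092
k=0: j=0 S=91.7700 intr=44.3500 cont=44.9922 V=44.9922[hold]  S*(0)=-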